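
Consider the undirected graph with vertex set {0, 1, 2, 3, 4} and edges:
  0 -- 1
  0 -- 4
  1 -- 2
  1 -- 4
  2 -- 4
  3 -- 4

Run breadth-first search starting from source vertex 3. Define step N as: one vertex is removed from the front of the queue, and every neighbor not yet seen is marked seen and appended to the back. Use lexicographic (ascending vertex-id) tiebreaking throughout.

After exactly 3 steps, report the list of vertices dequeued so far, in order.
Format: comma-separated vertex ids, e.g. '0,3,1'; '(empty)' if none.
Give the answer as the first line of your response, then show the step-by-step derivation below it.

3,4,0

step 1: dequeue 3; queue=[4]; order=3
step 2: dequeue 4; queue=[0,1,2]; order=3,4
step 3: dequeue 0; queue=[1,2]; order=3,4,0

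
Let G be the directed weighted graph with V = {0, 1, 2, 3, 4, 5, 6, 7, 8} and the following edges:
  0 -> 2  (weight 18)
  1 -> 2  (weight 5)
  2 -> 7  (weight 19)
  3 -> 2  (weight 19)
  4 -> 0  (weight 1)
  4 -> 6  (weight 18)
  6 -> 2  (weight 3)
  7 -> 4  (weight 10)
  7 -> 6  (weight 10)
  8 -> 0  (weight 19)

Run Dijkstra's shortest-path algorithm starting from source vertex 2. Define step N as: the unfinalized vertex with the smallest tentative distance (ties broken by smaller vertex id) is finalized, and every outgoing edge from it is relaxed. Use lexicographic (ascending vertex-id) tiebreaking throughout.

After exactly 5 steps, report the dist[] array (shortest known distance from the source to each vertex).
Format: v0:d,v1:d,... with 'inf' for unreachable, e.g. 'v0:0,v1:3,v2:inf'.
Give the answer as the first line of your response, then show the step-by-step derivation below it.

v0:30,v1:inf,v2:0,v3:inf,v4:29,v5:inf,v6:29,v7:19,v8:inf

step 1: dist = v0:inf,v1:inf,v2:0,v3:inf,v4:inf,v5:inf,v6:inf,v7:19,v8:inf
step 2: dist = v0:inf,v1:inf,v2:0,v3:inf,v4:29,v5:inf,v6:29,v7:19,v8:inf
step 3: dist = v0:30,v1:inf,v2:0,v3:inf,v4:29,v5:inf,v6:29,v7:19,v8:inf
step 4: dist = v0:30,v1:inf,v2:0,v3:inf,v4:29,v5:inf,v6:29,v7:19,v8:inf
step 5: dist = v0:30,v1:inf,v2:0,v3:inf,v4:29,v5:inf,v6:29,v7:19,v8:inf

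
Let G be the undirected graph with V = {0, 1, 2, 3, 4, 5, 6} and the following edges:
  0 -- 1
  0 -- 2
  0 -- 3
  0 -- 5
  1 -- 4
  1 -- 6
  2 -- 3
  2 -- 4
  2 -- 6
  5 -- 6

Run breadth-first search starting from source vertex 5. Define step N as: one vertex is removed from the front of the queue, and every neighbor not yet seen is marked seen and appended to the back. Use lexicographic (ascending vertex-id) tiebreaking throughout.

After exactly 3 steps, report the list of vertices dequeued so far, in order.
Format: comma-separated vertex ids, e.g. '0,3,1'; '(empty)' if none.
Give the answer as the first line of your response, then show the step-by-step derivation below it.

5,0,6

step 1: dequeue 5; queue=[0,6]; order=5
step 2: dequeue 0; queue=[6,1,2,3]; order=5,0
step 3: dequeue 6; queue=[1,2,3]; order=5,0,6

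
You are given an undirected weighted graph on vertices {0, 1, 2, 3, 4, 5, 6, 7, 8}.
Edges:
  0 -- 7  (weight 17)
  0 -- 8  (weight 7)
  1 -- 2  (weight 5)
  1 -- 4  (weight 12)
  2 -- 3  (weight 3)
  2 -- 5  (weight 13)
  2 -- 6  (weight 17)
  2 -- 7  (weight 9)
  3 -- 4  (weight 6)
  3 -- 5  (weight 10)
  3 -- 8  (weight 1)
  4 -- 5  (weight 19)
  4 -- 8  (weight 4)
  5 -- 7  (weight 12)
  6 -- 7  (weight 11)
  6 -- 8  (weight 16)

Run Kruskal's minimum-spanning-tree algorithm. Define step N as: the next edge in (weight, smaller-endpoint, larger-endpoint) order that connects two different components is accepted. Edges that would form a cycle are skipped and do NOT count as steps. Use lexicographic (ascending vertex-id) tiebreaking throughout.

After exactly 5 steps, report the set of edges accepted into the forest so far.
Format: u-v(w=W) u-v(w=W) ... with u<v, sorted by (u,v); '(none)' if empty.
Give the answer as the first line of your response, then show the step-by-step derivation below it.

0-8(w=7) 1-2(w=5) 2-3(w=3) 3-8(w=1) 4-8(w=4)

step 1: add edge 3-8 (w=1); MST = {3-8(w=1)}
step 2: add edge 2-3 (w=3); MST = {2-3(w=3) 3-8(w=1)}
step 3: add edge 4-8 (w=4); MST = {2-3(w=3) 3-8(w=1) 4-8(w=4)}
step 4: add edge 1-2 (w=5); MST = {1-2(w=5) 2-3(w=3) 3-8(w=1) 4-8(w=4)}
step 5: add edge 0-8 (w=7); MST = {0-8(w=7) 1-2(w=5) 2-3(w=3) 3-8(w=1) 4-8(w=4)}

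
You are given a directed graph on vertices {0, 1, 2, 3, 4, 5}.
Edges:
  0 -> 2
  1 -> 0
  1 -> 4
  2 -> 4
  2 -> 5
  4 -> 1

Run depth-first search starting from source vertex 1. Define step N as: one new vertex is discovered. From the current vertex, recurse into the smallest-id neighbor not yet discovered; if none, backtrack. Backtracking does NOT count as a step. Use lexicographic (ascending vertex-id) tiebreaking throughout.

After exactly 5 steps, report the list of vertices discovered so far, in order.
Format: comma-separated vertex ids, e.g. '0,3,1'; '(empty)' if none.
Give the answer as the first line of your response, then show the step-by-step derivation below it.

1,0,2,4,5

step 1: discover 1; path=1; order=1
step 2: discover 0; path=1>0; order=1,0
step 3: discover 2; path=1>0>2; order=1,0,2
step 4: discover 4; path=1>0>2>4; order=1,0,2,4
step 5: discover 5; path=1>0>2>5; order=1,0,2,4,5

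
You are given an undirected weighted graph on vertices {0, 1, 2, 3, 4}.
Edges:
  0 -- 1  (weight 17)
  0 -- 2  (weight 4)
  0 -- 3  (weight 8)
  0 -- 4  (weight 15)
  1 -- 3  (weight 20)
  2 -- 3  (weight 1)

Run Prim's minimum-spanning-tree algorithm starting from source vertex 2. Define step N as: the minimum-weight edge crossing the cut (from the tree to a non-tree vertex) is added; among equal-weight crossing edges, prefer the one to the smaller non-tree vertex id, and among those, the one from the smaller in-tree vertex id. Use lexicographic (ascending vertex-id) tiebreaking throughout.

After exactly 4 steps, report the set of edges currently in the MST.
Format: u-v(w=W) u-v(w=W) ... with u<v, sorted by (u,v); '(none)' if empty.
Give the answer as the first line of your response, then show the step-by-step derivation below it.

0-1(w=17) 0-2(w=4) 0-4(w=15) 2-3(w=1)

step 1: add edge 2-3 (w=1); MST = {2-3(w=1)}
step 2: add edge 0-2 (w=4); MST = {0-2(w=4) 2-3(w=1)}
step 3: add edge 0-4 (w=15); MST = {0-2(w=4) 0-4(w=15) 2-3(w=1)}
step 4: add edge 0-1 (w=17); MST = {0-1(w=17) 0-2(w=4) 0-4(w=15) 2-3(w=1)}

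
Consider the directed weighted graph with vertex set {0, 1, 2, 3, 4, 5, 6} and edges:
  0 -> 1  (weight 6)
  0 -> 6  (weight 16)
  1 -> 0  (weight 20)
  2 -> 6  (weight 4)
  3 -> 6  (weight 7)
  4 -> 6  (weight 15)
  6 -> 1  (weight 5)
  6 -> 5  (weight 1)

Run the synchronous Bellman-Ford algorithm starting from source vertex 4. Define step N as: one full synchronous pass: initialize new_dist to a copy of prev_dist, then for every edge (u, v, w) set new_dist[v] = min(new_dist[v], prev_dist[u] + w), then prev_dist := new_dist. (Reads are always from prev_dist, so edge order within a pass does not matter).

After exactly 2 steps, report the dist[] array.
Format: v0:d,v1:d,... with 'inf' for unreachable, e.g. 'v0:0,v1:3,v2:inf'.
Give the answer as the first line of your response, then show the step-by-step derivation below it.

v0:inf,v1:20,v2:inf,v3:inf,v4:0,v5:16,v6:15

step 1: dist = v0:inf,v1:inf,v2:inf,v3:inf,v4:0,v5:inf,v6:15
step 2: dist = v0:inf,v1:20,v2:inf,v3:inf,v4:0,v5:16,v6:15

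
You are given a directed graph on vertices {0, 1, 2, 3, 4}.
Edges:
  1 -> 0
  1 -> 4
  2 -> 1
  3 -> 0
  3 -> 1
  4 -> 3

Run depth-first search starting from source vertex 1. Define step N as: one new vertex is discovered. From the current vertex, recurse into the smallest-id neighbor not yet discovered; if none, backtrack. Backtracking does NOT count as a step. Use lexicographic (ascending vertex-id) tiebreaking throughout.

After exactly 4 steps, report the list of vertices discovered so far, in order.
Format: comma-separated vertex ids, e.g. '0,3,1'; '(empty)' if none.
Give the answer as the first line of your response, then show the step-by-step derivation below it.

1,0,4,3

step 1: discover 1; path=1; order=1
step 2: discover 0; path=1>0; order=1,0
step 3: discover 4; path=1>4; order=1,0,4
step 4: discover 3; path=1>4>3; order=1,0,4,3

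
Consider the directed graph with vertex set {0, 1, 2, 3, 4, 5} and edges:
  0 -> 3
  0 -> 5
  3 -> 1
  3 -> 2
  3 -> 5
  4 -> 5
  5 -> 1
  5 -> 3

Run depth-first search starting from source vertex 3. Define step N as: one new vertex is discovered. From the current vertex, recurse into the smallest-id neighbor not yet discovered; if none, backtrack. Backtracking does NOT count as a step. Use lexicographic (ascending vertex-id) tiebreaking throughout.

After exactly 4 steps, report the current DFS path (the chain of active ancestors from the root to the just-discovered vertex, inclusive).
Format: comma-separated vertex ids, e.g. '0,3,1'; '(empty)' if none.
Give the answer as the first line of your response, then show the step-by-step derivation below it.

3,5

step 1: discover 3; path=3; order=3
step 2: discover 1; path=3>1; order=3,1
step 3: discover 2; path=3>2; order=3,1,2
step 4: discover 5; path=3>5; order=3,1,2,5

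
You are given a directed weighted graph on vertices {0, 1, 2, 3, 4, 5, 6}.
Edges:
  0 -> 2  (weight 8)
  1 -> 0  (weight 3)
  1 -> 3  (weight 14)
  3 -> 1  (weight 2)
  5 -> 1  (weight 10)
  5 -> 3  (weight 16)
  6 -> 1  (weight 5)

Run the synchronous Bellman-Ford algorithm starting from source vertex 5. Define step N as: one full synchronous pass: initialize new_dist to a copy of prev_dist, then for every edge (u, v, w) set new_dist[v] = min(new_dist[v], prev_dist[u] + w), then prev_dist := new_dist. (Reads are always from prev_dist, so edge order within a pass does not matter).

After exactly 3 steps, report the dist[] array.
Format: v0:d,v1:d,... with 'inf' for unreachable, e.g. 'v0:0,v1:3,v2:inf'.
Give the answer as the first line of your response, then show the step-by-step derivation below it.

v0:13,v1:10,v2:21,v3:16,v4:inf,v5:0,v6:inf

step 1: dist = v0:inf,v1:10,v2:inf,v3:16,v4:inf,v5:0,v6:inf
step 2: dist = v0:13,v1:10,v2:inf,v3:16,v4:inf,v5:0,v6:inf
step 3: dist = v0:13,v1:10,v2:21,v3:16,v4:inf,v5:0,v6:inf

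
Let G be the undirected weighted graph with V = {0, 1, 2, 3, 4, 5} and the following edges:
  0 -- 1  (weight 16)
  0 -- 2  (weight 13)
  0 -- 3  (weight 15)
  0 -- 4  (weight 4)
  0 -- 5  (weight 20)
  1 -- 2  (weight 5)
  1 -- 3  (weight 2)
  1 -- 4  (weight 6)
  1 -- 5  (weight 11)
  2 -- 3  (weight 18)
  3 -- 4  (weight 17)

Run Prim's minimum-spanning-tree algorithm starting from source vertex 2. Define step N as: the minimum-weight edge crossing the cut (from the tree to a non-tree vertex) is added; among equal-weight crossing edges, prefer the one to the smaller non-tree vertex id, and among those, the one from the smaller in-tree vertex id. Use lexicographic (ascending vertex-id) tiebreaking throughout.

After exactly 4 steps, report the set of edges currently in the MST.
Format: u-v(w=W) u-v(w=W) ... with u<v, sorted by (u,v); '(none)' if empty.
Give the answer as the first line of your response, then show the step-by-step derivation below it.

0-4(w=4) 1-2(w=5) 1-3(w=2) 1-4(w=6)

step 1: add edge 1-2 (w=5); MST = {1-2(w=5)}
step 2: add edge 1-3 (w=2); MST = {1-2(w=5) 1-3(w=2)}
step 3: add edge 1-4 (w=6); MST = {1-2(w=5) 1-3(w=2) 1-4(w=6)}
step 4: add edge 0-4 (w=4); MST = {0-4(w=4) 1-2(w=5) 1-3(w=2) 1-4(w=6)}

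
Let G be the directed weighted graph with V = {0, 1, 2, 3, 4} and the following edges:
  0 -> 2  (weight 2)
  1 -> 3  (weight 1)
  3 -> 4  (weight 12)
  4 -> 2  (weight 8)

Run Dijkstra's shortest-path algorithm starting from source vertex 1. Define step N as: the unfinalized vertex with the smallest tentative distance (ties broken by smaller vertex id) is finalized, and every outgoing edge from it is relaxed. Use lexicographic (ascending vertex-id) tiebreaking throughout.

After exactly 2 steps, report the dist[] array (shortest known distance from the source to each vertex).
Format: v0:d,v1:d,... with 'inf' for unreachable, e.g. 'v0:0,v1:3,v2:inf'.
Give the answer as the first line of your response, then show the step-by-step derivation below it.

v0:inf,v1:0,v2:inf,v3:1,v4:13

step 1: dist = v0:inf,v1:0,v2:inf,v3:1,v4:inf
step 2: dist = v0:inf,v1:0,v2:inf,v3:1,v4:13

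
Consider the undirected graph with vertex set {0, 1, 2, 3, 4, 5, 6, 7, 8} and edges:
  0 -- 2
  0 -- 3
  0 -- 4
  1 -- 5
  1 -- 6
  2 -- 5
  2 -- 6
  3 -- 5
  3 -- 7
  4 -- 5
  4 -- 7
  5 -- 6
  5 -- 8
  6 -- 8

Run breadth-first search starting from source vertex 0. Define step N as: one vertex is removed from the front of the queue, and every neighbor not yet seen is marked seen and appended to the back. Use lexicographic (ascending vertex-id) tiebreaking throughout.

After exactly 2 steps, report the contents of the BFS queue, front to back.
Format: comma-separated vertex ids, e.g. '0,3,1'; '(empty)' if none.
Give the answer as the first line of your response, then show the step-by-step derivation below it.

3,4,5,6

step 1: dequeue 0; queue=[2,3,4]; order=0
step 2: dequeue 2; queue=[3,4,5,6]; order=0,2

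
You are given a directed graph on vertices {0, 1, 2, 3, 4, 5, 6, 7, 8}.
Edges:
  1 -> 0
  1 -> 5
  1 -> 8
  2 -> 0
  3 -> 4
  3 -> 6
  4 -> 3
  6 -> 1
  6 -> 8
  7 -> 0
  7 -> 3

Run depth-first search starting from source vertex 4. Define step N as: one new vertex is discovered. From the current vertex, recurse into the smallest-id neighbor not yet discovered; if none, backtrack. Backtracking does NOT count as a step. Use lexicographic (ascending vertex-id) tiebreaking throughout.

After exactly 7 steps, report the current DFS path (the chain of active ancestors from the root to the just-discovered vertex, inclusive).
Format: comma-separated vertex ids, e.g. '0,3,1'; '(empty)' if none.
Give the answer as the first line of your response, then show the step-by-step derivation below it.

4,3,6,1,8

step 1: discover 4; path=4; order=4
step 2: discover 3; path=4>3; order=4,3
step 3: discover 6; path=4>3>6; order=4,3,6
step 4: discover 1; path=4>3>6>1; order=4,3,6,1
step 5: discover 0; path=4>3>6>1>0; order=4,3,6,1,0
step 6: discover 5; path=4>3>6>1>5; order=4,3,6,1,0,5
step 7: discover 8; path=4>3>6>1>8; order=4,3,6,1,0,5,8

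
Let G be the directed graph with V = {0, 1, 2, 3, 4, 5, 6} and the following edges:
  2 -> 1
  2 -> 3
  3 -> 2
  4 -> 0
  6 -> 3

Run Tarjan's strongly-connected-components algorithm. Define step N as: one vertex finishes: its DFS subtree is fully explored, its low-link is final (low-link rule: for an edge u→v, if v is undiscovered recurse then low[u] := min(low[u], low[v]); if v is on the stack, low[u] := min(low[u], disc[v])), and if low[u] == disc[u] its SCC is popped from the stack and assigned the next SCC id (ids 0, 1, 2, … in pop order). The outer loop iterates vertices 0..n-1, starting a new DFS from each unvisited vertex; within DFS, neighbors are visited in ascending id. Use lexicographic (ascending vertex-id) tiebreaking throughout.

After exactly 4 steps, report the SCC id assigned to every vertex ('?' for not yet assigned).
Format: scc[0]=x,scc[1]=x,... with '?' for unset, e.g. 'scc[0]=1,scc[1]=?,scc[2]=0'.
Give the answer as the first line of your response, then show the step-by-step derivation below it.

scc[0]=0,scc[1]=1,scc[2]=2,scc[3]=2,scc[4]=?,scc[5]=?,scc[6]=?

step 1: low=(low[0]=0,low[1]=?,low[2]=?,low[3]=?,low[4]=?,low[5]=?,low[6]=?); scc=(scc[0]=0,scc[1]=?,scc[2]=?,scc[3]=?,scc[4]=?,scc[5]=?,scc[6]=?)
step 2: low=(low[0]=0,low[1]=1,low[2]=?,low[3]=?,low[4]=?,low[5]=?,low[6]=?); scc=(scc[0]=0,scc[1]=1,scc[2]=?,scc[3]=?,scc[4]=?,scc[5]=?,scc[6]=?)
step 3: low=(low[0]=0,low[1]=1,low[2]=2,low[3]=2,low[4]=?,low[5]=?,low[6]=?); scc=(scc[0]=0,scc[1]=1,scc[2]=?,scc[3]=?,scc[4]=?,scc[5]=?,scc[6]=?)
step 4: low=(low[0]=0,low[1]=1,low[2]=2,low[3]=2,low[4]=?,low[5]=?,low[6]=?); scc=(scc[0]=0,scc[1]=1,scc[2]=2,scc[3]=2,scc[4]=?,scc[5]=?,scc[6]=?)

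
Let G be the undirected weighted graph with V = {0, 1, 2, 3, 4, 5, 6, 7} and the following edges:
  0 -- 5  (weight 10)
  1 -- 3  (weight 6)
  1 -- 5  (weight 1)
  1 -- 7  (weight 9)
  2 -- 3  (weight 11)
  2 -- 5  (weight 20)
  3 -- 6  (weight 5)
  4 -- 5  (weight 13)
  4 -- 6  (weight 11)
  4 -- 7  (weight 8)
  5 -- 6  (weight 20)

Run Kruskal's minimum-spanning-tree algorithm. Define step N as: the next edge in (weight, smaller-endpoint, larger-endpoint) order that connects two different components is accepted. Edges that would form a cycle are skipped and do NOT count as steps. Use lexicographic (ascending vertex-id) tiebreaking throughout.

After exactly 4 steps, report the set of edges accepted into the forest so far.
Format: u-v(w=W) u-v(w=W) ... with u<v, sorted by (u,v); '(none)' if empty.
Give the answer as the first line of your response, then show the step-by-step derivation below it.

1-3(w=6) 1-5(w=1) 3-6(w=5) 4-7(w=8)

step 1: add edge 1-5 (w=1); MST = {1-5(w=1)}
step 2: add edge 3-6 (w=5); MST = {1-5(w=1) 3-6(w=5)}
step 3: add edge 1-3 (w=6); MST = {1-3(w=6) 1-5(w=1) 3-6(w=5)}
step 4: add edge 4-7 (w=8); MST = {1-3(w=6) 1-5(w=1) 3-6(w=5) 4-7(w=8)}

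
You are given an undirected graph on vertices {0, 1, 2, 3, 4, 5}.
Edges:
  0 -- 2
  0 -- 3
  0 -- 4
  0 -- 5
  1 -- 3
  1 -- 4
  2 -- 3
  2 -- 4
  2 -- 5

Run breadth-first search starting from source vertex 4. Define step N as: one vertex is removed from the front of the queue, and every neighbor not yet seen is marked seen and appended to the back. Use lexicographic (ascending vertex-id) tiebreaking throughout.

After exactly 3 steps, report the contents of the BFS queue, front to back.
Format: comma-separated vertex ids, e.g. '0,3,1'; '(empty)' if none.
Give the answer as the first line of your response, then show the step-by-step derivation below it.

2,3,5

step 1: dequeue 4; queue=[0,1,2]; order=4
step 2: dequeue 0; queue=[1,2,3,5]; order=4,0
step 3: dequeue 1; queue=[2,3,5]; order=4,0,1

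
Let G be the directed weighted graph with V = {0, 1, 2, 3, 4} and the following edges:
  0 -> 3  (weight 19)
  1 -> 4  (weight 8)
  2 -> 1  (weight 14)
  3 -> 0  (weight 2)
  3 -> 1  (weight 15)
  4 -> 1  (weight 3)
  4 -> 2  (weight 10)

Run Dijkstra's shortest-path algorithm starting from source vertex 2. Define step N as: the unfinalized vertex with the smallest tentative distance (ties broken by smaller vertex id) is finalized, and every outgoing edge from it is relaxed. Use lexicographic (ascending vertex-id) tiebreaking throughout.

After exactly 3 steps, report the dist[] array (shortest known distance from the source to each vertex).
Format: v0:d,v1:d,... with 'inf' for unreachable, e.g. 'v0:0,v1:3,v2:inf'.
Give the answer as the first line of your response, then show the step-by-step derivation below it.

v0:inf,v1:14,v2:0,v3:inf,v4:22

step 1: dist = v0:inf,v1:14,v2:0,v3:inf,v4:inf
step 2: dist = v0:inf,v1:14,v2:0,v3:inf,v4:22
step 3: dist = v0:inf,v1:14,v2:0,v3:inf,v4:22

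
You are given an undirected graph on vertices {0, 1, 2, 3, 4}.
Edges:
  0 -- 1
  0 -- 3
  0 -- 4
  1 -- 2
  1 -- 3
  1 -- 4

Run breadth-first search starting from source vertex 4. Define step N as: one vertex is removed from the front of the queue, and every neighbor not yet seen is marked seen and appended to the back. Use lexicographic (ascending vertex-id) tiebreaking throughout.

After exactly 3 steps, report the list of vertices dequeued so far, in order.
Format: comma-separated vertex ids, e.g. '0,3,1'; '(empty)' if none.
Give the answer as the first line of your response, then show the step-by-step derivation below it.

4,0,1

step 1: dequeue 4; queue=[0,1]; order=4
step 2: dequeue 0; queue=[1,3]; order=4,0
step 3: dequeue 1; queue=[3,2]; order=4,0,1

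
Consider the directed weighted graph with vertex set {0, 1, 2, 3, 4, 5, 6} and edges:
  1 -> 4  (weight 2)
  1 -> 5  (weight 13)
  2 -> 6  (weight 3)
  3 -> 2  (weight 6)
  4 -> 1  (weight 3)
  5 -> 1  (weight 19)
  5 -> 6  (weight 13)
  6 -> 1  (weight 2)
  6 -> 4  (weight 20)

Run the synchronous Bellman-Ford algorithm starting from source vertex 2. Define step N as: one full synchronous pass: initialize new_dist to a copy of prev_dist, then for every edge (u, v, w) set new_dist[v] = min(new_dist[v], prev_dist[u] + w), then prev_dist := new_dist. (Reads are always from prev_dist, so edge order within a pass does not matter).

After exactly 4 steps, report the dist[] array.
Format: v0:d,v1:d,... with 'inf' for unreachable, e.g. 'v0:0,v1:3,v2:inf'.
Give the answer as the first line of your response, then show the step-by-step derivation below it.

v0:inf,v1:5,v2:0,v3:inf,v4:7,v5:18,v6:3

step 1: dist = v0:inf,v1:inf,v2:0,v3:inf,v4:inf,v5:inf,v6:3
step 2: dist = v0:inf,v1:5,v2:0,v3:inf,v4:23,v5:inf,v6:3
step 3: dist = v0:inf,v1:5,v2:0,v3:inf,v4:7,v5:18,v6:3
step 4: dist = v0:inf,v1:5,v2:0,v3:inf,v4:7,v5:18,v6:3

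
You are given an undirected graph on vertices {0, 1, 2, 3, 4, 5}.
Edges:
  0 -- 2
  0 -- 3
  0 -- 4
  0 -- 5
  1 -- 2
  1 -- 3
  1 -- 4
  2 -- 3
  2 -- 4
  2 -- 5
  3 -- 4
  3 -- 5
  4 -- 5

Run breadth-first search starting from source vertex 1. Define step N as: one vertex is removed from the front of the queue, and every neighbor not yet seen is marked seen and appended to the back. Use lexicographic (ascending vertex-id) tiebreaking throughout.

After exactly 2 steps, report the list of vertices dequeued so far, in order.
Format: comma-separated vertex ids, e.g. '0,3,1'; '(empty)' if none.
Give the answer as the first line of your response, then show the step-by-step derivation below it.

1,2

step 1: dequeue 1; queue=[2,3,4]; order=1
step 2: dequeue 2; queue=[3,4,0,5]; order=1,2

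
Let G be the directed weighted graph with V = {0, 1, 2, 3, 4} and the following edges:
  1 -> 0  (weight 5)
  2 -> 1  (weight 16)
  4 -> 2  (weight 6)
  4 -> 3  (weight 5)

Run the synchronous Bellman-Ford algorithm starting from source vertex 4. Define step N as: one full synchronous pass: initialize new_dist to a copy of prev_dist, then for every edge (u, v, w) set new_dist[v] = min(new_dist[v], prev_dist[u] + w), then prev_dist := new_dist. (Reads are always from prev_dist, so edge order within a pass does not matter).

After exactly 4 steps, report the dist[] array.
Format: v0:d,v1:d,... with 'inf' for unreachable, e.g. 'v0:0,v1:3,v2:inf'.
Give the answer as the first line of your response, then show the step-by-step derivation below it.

v0:27,v1:22,v2:6,v3:5,v4:0

step 1: dist = v0:inf,v1:inf,v2:6,v3:5,v4:0
step 2: dist = v0:inf,v1:22,v2:6,v3:5,v4:0
step 3: dist = v0:27,v1:22,v2:6,v3:5,v4:0
step 4: dist = v0:27,v1:22,v2:6,v3:5,v4:0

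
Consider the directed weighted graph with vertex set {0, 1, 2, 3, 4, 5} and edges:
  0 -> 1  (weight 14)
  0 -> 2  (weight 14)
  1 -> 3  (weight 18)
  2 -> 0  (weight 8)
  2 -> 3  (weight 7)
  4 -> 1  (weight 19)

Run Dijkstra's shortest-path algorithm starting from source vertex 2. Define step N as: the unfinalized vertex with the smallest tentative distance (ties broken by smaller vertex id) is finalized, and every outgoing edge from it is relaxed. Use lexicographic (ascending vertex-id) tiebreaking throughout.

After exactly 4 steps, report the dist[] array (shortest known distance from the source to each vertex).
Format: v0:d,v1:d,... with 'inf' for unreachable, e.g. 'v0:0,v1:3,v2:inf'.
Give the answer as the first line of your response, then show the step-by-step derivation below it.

v0:8,v1:22,v2:0,v3:7,v4:inf,v5:inf

step 1: dist = v0:8,v1:inf,v2:0,v3:7,v4:inf,v5:inf
step 2: dist = v0:8,v1:inf,v2:0,v3:7,v4:inf,v5:inf
step 3: dist = v0:8,v1:22,v2:0,v3:7,v4:inf,v5:inf
step 4: dist = v0:8,v1:22,v2:0,v3:7,v4:inf,v5:inf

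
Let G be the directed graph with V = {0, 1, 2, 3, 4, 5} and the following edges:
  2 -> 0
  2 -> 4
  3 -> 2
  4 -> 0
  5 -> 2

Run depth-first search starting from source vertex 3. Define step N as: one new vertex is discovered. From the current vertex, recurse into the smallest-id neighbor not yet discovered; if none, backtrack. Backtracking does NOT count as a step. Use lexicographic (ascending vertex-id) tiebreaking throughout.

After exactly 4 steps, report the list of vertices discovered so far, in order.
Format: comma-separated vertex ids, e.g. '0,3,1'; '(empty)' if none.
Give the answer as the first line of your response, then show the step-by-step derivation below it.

3,2,0,4

step 1: discover 3; path=3; order=3
step 2: discover 2; path=3>2; order=3,2
step 3: discover 0; path=3>2>0; order=3,2,0
step 4: discover 4; path=3>2>4; order=3,2,0,4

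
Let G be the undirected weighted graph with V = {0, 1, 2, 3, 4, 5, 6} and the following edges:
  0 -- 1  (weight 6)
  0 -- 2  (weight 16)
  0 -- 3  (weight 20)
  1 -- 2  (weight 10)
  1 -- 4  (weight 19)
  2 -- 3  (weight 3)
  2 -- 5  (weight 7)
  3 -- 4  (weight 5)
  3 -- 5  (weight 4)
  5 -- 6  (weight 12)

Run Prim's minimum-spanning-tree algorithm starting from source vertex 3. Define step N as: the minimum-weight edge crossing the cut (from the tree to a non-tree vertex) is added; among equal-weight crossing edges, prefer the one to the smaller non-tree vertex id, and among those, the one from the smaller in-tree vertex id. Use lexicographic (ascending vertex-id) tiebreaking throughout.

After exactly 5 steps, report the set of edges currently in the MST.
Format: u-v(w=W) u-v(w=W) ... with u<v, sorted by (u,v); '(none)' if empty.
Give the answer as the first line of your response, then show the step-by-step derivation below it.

0-1(w=6) 1-2(w=10) 2-3(w=3) 3-4(w=5) 3-5(w=4)

step 1: add edge 2-3 (w=3); MST = {2-3(w=3)}
step 2: add edge 3-5 (w=4); MST = {2-3(w=3) 3-5(w=4)}
step 3: add edge 3-4 (w=5); MST = {2-3(w=3) 3-4(w=5) 3-5(w=4)}
step 4: add edge 1-2 (w=10); MST = {1-2(w=10) 2-3(w=3) 3-4(w=5) 3-5(w=4)}
step 5: add edge 0-1 (w=6); MST = {0-1(w=6) 1-2(w=10) 2-3(w=3) 3-4(w=5) 3-5(w=4)}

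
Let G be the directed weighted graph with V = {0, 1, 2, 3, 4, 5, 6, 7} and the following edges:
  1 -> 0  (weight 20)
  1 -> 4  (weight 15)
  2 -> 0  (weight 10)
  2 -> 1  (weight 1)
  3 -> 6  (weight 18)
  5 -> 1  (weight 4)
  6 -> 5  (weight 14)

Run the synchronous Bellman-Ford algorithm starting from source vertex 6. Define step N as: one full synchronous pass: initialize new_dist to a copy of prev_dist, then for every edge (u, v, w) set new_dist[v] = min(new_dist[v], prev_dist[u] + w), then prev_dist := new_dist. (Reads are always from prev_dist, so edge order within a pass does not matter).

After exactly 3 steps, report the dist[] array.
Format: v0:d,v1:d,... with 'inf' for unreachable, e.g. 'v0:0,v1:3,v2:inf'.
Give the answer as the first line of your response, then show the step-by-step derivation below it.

v0:38,v1:18,v2:inf,v3:inf,v4:33,v5:14,v6:0,v7:inf

step 1: dist = v0:inf,v1:inf,v2:inf,v3:inf,v4:inf,v5:14,v6:0,v7:inf
step 2: dist = v0:inf,v1:18,v2:inf,v3:inf,v4:inf,v5:14,v6:0,v7:inf
step 3: dist = v0:38,v1:18,v2:inf,v3:inf,v4:33,v5:14,v6:0,v7:inf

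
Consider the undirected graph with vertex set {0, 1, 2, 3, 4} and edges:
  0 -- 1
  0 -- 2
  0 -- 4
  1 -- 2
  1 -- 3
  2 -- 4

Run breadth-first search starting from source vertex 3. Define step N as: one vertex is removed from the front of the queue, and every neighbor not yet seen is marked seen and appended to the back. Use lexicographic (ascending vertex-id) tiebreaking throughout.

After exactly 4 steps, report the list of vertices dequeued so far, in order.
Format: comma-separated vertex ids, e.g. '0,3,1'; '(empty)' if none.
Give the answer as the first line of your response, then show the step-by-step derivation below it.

3,1,0,2

step 1: dequeue 3; queue=[1]; order=3
step 2: dequeue 1; queue=[0,2]; order=3,1
step 3: dequeue 0; queue=[2,4]; order=3,1,0
step 4: dequeue 2; queue=[4]; order=3,1,0,2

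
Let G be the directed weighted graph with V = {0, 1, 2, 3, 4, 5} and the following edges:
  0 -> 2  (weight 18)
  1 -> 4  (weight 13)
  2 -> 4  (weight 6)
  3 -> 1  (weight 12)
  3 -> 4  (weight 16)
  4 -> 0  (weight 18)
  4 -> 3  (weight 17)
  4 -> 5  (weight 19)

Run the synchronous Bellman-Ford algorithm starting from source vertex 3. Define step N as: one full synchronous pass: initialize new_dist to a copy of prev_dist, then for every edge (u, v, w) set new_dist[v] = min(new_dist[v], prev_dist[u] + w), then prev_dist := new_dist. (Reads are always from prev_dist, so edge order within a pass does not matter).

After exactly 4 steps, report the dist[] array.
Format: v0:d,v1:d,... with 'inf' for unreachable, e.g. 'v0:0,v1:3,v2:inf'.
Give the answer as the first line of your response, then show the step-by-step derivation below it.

v0:34,v1:12,v2:52,v3:0,v4:16,v5:35

step 1: dist = v0:inf,v1:12,v2:inf,v3:0,v4:16,v5:inf
step 2: dist = v0:34,v1:12,v2:inf,v3:0,v4:16,v5:35
step 3: dist = v0:34,v1:12,v2:52,v3:0,v4:16,v5:35
step 4: dist = v0:34,v1:12,v2:52,v3:0,v4:16,v5:35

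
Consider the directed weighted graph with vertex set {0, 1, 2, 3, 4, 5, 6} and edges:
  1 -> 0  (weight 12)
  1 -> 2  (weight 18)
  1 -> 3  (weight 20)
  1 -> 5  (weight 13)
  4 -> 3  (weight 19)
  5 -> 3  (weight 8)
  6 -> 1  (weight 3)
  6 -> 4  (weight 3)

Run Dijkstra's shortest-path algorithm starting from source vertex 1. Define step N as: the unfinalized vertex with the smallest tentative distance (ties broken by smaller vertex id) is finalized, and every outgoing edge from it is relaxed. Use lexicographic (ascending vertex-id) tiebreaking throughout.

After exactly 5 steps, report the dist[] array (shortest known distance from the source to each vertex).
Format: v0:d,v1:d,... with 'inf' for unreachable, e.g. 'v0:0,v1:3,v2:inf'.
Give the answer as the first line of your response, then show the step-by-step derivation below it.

v0:12,v1:0,v2:18,v3:20,v4:inf,v5:13,v6:inf

step 1: dist = v0:12,v1:0,v2:18,v3:20,v4:inf,v5:13,v6:inf
step 2: dist = v0:12,v1:0,v2:18,v3:20,v4:inf,v5:13,v6:inf
step 3: dist = v0:12,v1:0,v2:18,v3:20,v4:inf,v5:13,v6:inf
step 4: dist = v0:12,v1:0,v2:18,v3:20,v4:inf,v5:13,v6:inf
step 5: dist = v0:12,v1:0,v2:18,v3:20,v4:inf,v5:13,v6:inf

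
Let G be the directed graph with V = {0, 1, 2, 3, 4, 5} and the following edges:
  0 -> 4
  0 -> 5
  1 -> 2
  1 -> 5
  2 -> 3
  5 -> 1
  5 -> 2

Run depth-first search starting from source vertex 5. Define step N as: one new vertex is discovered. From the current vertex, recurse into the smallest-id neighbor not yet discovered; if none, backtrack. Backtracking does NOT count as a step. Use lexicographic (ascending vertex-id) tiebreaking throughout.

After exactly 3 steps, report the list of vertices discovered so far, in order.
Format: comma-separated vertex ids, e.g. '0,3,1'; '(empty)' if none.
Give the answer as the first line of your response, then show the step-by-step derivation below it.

5,1,2

step 1: discover 5; path=5; order=5
step 2: discover 1; path=5>1; order=5,1
step 3: discover 2; path=5>1>2; order=5,1,2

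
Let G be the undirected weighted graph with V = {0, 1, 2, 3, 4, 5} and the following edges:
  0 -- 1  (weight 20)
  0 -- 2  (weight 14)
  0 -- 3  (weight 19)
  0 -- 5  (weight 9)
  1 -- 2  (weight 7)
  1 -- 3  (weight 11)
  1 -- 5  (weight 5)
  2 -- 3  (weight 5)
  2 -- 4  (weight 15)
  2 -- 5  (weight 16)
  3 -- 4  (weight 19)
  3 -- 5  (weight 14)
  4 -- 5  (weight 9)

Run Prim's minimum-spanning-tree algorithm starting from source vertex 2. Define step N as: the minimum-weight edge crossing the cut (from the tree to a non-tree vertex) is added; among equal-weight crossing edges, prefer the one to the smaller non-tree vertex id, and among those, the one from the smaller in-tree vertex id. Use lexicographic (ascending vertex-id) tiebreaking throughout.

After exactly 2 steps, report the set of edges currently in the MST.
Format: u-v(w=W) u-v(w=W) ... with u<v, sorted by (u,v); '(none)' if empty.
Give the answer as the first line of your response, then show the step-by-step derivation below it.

1-2(w=7) 2-3(w=5)

step 1: add edge 2-3 (w=5); MST = {2-3(w=5)}
step 2: add edge 1-2 (w=7); MST = {1-2(w=7) 2-3(w=5)}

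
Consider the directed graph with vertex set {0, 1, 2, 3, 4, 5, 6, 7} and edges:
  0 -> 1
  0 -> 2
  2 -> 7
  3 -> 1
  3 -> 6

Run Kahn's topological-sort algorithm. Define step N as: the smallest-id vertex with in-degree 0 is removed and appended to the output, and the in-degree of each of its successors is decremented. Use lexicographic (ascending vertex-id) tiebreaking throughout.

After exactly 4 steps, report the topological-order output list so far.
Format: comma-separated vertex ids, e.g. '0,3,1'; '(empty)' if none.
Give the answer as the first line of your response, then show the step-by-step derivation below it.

0,2,3,1

step 1: output 0; order=[0]; indeg=(0,1,0,0,0,0,1,1)
step 2: output 2; order=[0,2]; indeg=(0,1,0,0,0,0,1,0)
step 3: output 3; order=[0,2,3]; indeg=(0,0,0,0,0,0,0,0)
step 4: output 1; order=[0,2,3,1]; indeg=(0,0,0,0,0,0,0,0)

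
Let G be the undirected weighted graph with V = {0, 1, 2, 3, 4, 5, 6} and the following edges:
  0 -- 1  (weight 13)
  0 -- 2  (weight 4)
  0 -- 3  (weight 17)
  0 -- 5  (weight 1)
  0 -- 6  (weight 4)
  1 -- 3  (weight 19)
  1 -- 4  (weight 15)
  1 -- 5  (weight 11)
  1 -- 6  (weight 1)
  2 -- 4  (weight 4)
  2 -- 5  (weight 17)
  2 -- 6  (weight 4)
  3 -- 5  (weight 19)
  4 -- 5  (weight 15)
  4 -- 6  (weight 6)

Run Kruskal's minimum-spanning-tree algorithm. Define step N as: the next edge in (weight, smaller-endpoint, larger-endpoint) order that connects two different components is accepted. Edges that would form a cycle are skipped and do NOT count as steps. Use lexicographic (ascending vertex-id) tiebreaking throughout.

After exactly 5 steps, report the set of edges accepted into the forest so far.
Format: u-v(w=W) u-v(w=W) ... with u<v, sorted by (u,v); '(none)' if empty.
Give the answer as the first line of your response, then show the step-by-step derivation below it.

0-2(w=4) 0-5(w=1) 0-6(w=4) 1-6(w=1) 2-4(w=4)

step 1: add edge 0-5 (w=1); MST = {0-5(w=1)}
step 2: add edge 1-6 (w=1); MST = {0-5(w=1) 1-6(w=1)}
step 3: add edge 0-2 (w=4); MST = {0-2(w=4) 0-5(w=1) 1-6(w=1)}
step 4: add edge 0-6 (w=4); MST = {0-2(w=4) 0-5(w=1) 0-6(w=4) 1-6(w=1)}
step 5: add edge 2-4 (w=4); MST = {0-2(w=4) 0-5(w=1) 0-6(w=4) 1-6(w=1) 2-4(w=4)}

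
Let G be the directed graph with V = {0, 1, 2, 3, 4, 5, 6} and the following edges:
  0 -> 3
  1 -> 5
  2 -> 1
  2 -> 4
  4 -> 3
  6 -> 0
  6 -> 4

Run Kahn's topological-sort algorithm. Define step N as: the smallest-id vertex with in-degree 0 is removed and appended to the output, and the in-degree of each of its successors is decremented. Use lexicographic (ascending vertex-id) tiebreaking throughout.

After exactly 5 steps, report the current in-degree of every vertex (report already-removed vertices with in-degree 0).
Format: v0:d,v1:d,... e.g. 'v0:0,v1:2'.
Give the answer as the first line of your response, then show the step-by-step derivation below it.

v0:0,v1:0,v2:0,v3:1,v4:0,v5:0,v6:0

step 1: output 2; order=[2]; indeg=(1,0,0,2,1,1,0)
step 2: output 1; order=[2,1]; indeg=(1,0,0,2,1,0,0)
step 3: output 5; order=[2,1,5]; indeg=(1,0,0,2,1,0,0)
step 4: output 6; order=[2,1,5,6]; indeg=(0,0,0,2,0,0,0)
step 5: output 0; order=[2,1,5,6,0]; indeg=(0,0,0,1,0,0,0)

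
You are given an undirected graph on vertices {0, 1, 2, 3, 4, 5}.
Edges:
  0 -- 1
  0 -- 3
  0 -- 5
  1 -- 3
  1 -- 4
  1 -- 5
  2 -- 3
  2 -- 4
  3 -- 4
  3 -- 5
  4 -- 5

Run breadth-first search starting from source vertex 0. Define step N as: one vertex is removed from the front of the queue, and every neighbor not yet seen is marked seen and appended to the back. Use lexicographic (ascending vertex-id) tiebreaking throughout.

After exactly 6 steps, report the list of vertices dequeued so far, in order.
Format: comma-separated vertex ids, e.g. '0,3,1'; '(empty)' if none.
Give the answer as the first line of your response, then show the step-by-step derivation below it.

0,1,3,5,4,2

step 1: dequeue 0; queue=[1,3,5]; order=0
step 2: dequeue 1; queue=[3,5,4]; order=0,1
step 3: dequeue 3; queue=[5,4,2]; order=0,1,3
step 4: dequeue 5; queue=[4,2]; order=0,1,3,5
step 5: dequeue 4; queue=[2]; order=0,1,3,5,4
step 6: dequeue 2; queue=[(empty)]; order=0,1,3,5,4,2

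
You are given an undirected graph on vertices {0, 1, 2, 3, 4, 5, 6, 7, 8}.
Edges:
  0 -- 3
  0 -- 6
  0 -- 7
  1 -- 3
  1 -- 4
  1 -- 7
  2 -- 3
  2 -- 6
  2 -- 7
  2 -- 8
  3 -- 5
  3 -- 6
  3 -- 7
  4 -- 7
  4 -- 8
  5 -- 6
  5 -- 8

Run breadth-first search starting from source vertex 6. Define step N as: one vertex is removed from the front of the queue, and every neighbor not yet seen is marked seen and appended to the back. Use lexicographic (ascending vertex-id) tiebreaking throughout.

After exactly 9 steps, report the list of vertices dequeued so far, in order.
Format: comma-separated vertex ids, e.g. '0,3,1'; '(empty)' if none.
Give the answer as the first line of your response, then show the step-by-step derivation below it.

6,0,2,3,5,7,8,1,4

step 1: dequeue 6; queue=[0,2,3,5]; order=6
step 2: dequeue 0; queue=[2,3,5,7]; order=6,0
step 3: dequeue 2; queue=[3,5,7,8]; order=6,0,2
step 4: dequeue 3; queue=[5,7,8,1]; order=6,0,2,3
step 5: dequeue 5; queue=[7,8,1]; order=6,0,2,3,5
step 6: dequeue 7; queue=[8,1,4]; order=6,0,2,3,5,7
step 7: dequeue 8; queue=[1,4]; order=6,0,2,3,5,7,8
step 8: dequeue 1; queue=[4]; order=6,0,2,3,5,7,8,1
step 9: dequeue 4; queue=[(empty)]; order=6,0,2,3,5,7,8,1,4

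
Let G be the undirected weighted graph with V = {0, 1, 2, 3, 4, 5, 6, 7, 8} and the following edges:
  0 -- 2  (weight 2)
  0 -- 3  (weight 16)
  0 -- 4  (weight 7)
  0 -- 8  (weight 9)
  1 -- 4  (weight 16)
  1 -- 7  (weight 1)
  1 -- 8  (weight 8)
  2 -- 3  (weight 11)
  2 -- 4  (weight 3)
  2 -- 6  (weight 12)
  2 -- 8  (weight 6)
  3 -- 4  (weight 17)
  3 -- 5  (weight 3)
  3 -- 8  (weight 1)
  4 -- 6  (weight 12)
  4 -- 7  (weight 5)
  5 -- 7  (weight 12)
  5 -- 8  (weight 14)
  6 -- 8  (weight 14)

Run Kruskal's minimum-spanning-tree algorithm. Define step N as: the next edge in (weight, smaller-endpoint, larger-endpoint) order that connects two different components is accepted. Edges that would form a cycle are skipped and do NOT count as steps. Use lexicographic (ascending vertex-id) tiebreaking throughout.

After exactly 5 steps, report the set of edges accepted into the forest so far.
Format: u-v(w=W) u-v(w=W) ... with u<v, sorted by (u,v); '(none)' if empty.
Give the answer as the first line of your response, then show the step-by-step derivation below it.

0-2(w=2) 1-7(w=1) 2-4(w=3) 3-5(w=3) 3-8(w=1)

step 1: add edge 1-7 (w=1); MST = {1-7(w=1)}
step 2: add edge 3-8 (w=1); MST = {1-7(w=1) 3-8(w=1)}
step 3: add edge 0-2 (w=2); MST = {0-2(w=2) 1-7(w=1) 3-8(w=1)}
step 4: add edge 2-4 (w=3); MST = {0-2(w=2) 1-7(w=1) 2-4(w=3) 3-8(w=1)}
step 5: add edge 3-5 (w=3); MST = {0-2(w=2) 1-7(w=1) 2-4(w=3) 3-5(w=3) 3-8(w=1)}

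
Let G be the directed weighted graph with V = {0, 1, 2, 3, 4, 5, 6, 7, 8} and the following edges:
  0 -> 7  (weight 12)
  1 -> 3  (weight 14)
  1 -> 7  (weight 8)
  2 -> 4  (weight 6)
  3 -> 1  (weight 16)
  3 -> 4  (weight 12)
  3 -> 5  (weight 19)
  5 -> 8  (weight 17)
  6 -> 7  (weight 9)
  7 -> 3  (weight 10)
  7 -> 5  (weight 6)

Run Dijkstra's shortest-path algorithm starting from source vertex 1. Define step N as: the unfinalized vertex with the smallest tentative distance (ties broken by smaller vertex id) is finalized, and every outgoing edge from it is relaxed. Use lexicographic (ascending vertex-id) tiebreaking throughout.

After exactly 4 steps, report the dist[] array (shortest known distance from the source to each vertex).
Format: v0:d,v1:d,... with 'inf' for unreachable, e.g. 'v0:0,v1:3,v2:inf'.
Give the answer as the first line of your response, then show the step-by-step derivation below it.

v0:inf,v1:0,v2:inf,v3:14,v4:26,v5:14,v6:inf,v7:8,v8:31

step 1: dist = v0:inf,v1:0,v2:inf,v3:14,v4:inf,v5:inf,v6:inf,v7:8,v8:inf
step 2: dist = v0:inf,v1:0,v2:inf,v3:14,v4:inf,v5:14,v6:inf,v7:8,v8:inf
step 3: dist = v0:inf,v1:0,v2:inf,v3:14,v4:26,v5:14,v6:inf,v7:8,v8:inf
step 4: dist = v0:inf,v1:0,v2:inf,v3:14,v4:26,v5:14,v6:inf,v7:8,v8:31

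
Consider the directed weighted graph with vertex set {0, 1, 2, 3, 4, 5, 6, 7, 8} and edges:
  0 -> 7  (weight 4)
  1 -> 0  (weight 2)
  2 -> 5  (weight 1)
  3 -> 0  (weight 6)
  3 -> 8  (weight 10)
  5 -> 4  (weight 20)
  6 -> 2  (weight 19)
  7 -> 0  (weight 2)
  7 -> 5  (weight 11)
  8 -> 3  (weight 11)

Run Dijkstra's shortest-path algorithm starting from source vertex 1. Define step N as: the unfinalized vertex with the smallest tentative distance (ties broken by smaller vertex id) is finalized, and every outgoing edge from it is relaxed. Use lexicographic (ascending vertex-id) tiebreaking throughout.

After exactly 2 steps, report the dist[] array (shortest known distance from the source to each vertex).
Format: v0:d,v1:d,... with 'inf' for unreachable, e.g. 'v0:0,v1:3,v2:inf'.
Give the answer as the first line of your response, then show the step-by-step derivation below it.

v0:2,v1:0,v2:inf,v3:inf,v4:inf,v5:inf,v6:inf,v7:6,v8:inf

step 1: dist = v0:2,v1:0,v2:inf,v3:inf,v4:inf,v5:inf,v6:inf,v7:inf,v8:inf
step 2: dist = v0:2,v1:0,v2:inf,v3:inf,v4:inf,v5:inf,v6:inf,v7:6,v8:inf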